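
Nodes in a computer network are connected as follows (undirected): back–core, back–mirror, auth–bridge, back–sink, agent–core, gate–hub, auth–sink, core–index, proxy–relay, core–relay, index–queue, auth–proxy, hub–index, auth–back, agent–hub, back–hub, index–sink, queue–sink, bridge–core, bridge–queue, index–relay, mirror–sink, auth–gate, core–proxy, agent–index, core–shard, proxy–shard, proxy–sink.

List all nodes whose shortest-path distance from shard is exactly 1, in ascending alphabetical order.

Level 0: shard
Level 1: core, proxy
Level 2: agent, auth, back, bridge, index, relay, sink
Level 3: gate, hub, mirror, queue

core, proxy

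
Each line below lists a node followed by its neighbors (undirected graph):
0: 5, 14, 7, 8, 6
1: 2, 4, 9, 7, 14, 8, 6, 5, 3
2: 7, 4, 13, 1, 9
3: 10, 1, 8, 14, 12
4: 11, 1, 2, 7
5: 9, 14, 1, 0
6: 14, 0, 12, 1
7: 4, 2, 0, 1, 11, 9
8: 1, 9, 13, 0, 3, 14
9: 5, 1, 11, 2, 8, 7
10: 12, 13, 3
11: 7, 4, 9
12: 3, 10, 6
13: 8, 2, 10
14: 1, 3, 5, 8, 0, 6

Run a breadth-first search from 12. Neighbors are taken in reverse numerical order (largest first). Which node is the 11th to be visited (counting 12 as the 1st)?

5

Visit 12; enqueue 10, 6, 3 → queue [10, 6, 3]
Visit 10; enqueue 13 → queue [6, 3, 13]
Visit 6; enqueue 14, 1, 0 → queue [3, 13, 14, 1, 0]
Visit 3; enqueue 8 → queue [13, 14, 1, 0, 8]
Visit 13; enqueue 2 → queue [14, 1, 0, 8, 2]
Visit 14; enqueue 5 → queue [1, 0, 8, 2, 5]
Visit 1; enqueue 9, 7, 4 → queue [0, 8, 2, 5, 9, 7, 4]
Visit 0 → queue [8, 2, 5, 9, 7, 4]
Visit 8 → queue [2, 5, 9, 7, 4]
Visit 2 → queue [5, 9, 7, 4]
Visit 5 → queue [9, 7, 4]
Visit 9; enqueue 11 → queue [7, 4, 11]
Visit 7 → queue [4, 11]
Visit 4 → queue [11]
Visit 11 → queue []

Visit order: 12, 10, 6, 3, 13, 14, 1, 0, 8, 2, 5, 9, 7, 4, 11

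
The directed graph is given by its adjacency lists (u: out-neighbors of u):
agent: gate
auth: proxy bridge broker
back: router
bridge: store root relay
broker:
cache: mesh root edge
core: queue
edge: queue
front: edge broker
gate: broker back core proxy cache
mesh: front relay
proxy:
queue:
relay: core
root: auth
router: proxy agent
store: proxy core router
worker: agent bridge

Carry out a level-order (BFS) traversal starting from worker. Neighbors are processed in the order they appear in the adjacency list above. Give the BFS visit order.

worker, agent, bridge, gate, store, root, relay, broker, back, core, proxy, cache, router, auth, queue, mesh, edge, front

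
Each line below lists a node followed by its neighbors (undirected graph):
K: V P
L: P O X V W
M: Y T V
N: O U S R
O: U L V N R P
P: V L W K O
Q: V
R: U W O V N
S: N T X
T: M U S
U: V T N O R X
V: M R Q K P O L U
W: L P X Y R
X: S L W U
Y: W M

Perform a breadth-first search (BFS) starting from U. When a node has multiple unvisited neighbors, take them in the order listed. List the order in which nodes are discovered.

Visit U; enqueue V, T, N, O, R, X → queue [V, T, N, O, R, X]
Visit V; enqueue M, Q, K, P, L → queue [T, N, O, R, X, M, Q, K, P, L]
Visit T; enqueue S → queue [N, O, R, X, M, Q, K, P, L, S]
Visit N → queue [O, R, X, M, Q, K, P, L, S]
Visit O → queue [R, X, M, Q, K, P, L, S]
Visit R; enqueue W → queue [X, M, Q, K, P, L, S, W]
Visit X → queue [M, Q, K, P, L, S, W]
Visit M; enqueue Y → queue [Q, K, P, L, S, W, Y]
Visit Q → queue [K, P, L, S, W, Y]
Visit K → queue [P, L, S, W, Y]
Visit P → queue [L, S, W, Y]
Visit L → queue [S, W, Y]
Visit S → queue [W, Y]
Visit W → queue [Y]
Visit Y → queue []

U → V → T → N → O → R → X → M → Q → K → P → L → S → W → Y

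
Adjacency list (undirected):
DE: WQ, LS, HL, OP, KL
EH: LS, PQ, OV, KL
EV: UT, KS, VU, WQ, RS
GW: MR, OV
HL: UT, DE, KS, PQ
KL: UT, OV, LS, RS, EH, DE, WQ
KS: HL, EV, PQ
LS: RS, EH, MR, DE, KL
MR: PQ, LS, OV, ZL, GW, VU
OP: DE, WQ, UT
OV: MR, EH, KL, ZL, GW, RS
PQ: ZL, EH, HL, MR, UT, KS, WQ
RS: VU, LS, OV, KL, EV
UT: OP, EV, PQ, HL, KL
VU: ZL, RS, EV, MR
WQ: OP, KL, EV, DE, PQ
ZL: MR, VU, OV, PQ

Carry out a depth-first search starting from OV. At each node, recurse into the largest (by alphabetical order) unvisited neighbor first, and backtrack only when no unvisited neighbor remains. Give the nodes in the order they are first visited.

Visit OV
OV → ZL
ZL → VU
VU → RS
RS → LS
LS → MR
MR → PQ
PQ → WQ
WQ → OP
OP → UT
UT → KL
KL → EH
KL → DE
DE → HL
HL → KS
KS → EV
MR → GW

OV, ZL, VU, RS, LS, MR, PQ, WQ, OP, UT, KL, EH, DE, HL, KS, EV, GW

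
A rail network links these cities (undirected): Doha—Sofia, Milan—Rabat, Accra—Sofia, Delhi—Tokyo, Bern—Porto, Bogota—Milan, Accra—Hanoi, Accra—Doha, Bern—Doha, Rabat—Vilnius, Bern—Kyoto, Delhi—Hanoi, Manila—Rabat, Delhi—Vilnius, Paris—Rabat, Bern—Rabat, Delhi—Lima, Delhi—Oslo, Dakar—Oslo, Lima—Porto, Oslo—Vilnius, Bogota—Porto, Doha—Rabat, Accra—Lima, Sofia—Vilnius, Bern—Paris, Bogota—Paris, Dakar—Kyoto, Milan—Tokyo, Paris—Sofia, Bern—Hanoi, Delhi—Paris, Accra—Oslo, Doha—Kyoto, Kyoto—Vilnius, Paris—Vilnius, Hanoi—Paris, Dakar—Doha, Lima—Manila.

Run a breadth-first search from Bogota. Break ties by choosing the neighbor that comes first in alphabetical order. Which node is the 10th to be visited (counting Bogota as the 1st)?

Sofia

Visit Bogota; enqueue Milan, Paris, Porto → queue [Milan, Paris, Porto]
Visit Milan; enqueue Rabat, Tokyo → queue [Paris, Porto, Rabat, Tokyo]
Visit Paris; enqueue Bern, Delhi, Hanoi, Sofia, Vilnius → queue [Porto, Rabat, Tokyo, Bern, Delhi, Hanoi, Sofia, Vilnius]
Visit Porto; enqueue Lima → queue [Rabat, Tokyo, Bern, Delhi, Hanoi, Sofia, Vilnius, Lima]
Visit Rabat; enqueue Doha, Manila → queue [Tokyo, Bern, Delhi, Hanoi, Sofia, Vilnius, Lima, Doha, Manila]
Visit Tokyo → queue [Bern, Delhi, Hanoi, Sofia, Vilnius, Lima, Doha, Manila]
Visit Bern; enqueue Kyoto → queue [Delhi, Hanoi, Sofia, Vilnius, Lima, Doha, Manila, Kyoto]
Visit Delhi; enqueue Oslo → queue [Hanoi, Sofia, Vilnius, Lima, Doha, Manila, Kyoto, Oslo]
Visit Hanoi; enqueue Accra → queue [Sofia, Vilnius, Lima, Doha, Manila, Kyoto, Oslo, Accra]
Visit Sofia → queue [Vilnius, Lima, Doha, Manila, Kyoto, Oslo, Accra]
Visit Vilnius → queue [Lima, Doha, Manila, Kyoto, Oslo, Accra]
Visit Lima → queue [Doha, Manila, Kyoto, Oslo, Accra]
Visit Doha; enqueue Dakar → queue [Manila, Kyoto, Oslo, Accra, Dakar]
Visit Manila → queue [Kyoto, Oslo, Accra, Dakar]
Visit Kyoto → queue [Oslo, Accra, Dakar]
Visit Oslo → queue [Accra, Dakar]
Visit Accra → queue [Dakar]
Visit Dakar → queue []

Visit order: Bogota, Milan, Paris, Porto, Rabat, Tokyo, Bern, Delhi, Hanoi, Sofia, Vilnius, Lima, Doha, Manila, Kyoto, Oslo, Accra, Dakar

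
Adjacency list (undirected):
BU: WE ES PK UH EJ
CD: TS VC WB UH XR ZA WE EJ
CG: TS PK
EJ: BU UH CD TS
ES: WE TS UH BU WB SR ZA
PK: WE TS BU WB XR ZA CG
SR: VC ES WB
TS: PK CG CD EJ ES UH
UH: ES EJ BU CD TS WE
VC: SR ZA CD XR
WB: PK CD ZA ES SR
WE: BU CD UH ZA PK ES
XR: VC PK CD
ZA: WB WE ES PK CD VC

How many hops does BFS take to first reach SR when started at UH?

2

Level 0: UH
Level 1: BU, CD, EJ, ES, TS, WE
Level 2: CG, PK, SR, VC, WB, XR, ZA
SR first appears at level 2.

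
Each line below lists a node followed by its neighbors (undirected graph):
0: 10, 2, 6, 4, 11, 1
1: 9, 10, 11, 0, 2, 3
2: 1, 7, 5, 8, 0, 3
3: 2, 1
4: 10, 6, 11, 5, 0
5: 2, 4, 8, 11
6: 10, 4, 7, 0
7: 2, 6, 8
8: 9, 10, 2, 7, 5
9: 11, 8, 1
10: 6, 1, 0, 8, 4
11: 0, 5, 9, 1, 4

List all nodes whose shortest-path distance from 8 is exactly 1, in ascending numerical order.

Level 0: 8
Level 1: 2, 5, 7, 9, 10
Level 2: 0, 1, 3, 4, 6, 11

2, 5, 7, 9, 10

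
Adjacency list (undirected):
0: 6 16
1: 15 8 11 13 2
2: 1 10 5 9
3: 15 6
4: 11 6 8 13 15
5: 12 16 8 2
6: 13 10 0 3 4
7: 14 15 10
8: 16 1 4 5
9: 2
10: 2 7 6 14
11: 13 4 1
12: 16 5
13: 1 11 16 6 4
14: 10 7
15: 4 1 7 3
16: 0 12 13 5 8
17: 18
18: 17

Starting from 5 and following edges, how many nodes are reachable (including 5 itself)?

BFS from 5 visits: 5, 2, 8, 12, 16, 1, 9, 10, 4, 0, 13, 11, 15, 6, 7, 14, 3
Reachable nodes: 17 of 19 total.

17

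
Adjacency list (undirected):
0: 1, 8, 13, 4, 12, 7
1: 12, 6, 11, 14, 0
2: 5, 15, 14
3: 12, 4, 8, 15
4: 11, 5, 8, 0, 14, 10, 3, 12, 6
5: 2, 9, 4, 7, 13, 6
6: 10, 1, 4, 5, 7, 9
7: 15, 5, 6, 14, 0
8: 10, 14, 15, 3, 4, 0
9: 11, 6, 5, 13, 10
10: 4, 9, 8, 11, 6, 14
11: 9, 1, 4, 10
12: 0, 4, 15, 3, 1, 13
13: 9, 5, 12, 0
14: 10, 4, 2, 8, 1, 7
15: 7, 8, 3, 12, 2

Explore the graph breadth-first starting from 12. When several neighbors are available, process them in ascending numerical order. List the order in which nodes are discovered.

12, 0, 1, 3, 4, 13, 15, 7, 8, 6, 11, 14, 5, 10, 9, 2

Visit 12; enqueue 0, 1, 3, 4, 13, 15 → queue [0, 1, 3, 4, 13, 15]
Visit 0; enqueue 7, 8 → queue [1, 3, 4, 13, 15, 7, 8]
Visit 1; enqueue 6, 11, 14 → queue [3, 4, 13, 15, 7, 8, 6, 11, 14]
Visit 3 → queue [4, 13, 15, 7, 8, 6, 11, 14]
Visit 4; enqueue 5, 10 → queue [13, 15, 7, 8, 6, 11, 14, 5, 10]
Visit 13; enqueue 9 → queue [15, 7, 8, 6, 11, 14, 5, 10, 9]
Visit 15; enqueue 2 → queue [7, 8, 6, 11, 14, 5, 10, 9, 2]
Visit 7 → queue [8, 6, 11, 14, 5, 10, 9, 2]
Visit 8 → queue [6, 11, 14, 5, 10, 9, 2]
Visit 6 → queue [11, 14, 5, 10, 9, 2]
Visit 11 → queue [14, 5, 10, 9, 2]
Visit 14 → queue [5, 10, 9, 2]
Visit 5 → queue [10, 9, 2]
Visit 10 → queue [9, 2]
Visit 9 → queue [2]
Visit 2 → queue []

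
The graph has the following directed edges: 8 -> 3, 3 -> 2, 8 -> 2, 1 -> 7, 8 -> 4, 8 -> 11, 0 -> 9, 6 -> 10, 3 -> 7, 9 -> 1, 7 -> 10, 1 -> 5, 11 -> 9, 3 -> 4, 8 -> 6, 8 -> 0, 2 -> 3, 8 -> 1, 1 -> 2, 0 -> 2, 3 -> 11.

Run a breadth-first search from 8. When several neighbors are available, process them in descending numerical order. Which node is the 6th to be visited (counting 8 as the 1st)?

2

Visit 8; enqueue 11, 6, 4, 3, 2, 1, 0 → queue [11, 6, 4, 3, 2, 1, 0]
Visit 11; enqueue 9 → queue [6, 4, 3, 2, 1, 0, 9]
Visit 6; enqueue 10 → queue [4, 3, 2, 1, 0, 9, 10]
Visit 4 → queue [3, 2, 1, 0, 9, 10]
Visit 3; enqueue 7 → queue [2, 1, 0, 9, 10, 7]
Visit 2 → queue [1, 0, 9, 10, 7]
Visit 1; enqueue 5 → queue [0, 9, 10, 7, 5]
Visit 0 → queue [9, 10, 7, 5]
Visit 9 → queue [10, 7, 5]
Visit 10 → queue [7, 5]
Visit 7 → queue [5]
Visit 5 → queue []

Visit order: 8, 11, 6, 4, 3, 2, 1, 0, 9, 10, 7, 5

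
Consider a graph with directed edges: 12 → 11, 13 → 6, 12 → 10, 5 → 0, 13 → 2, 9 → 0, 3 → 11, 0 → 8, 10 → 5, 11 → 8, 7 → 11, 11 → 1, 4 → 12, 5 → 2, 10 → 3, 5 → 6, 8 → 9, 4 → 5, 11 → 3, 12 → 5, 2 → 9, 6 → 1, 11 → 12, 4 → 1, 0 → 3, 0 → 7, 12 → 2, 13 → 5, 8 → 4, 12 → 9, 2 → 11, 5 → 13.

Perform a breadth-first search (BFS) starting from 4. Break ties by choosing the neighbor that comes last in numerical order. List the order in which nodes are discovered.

4 → 12 → 5 → 1 → 11 → 10 → 9 → 2 → 13 → 6 → 0 → 8 → 3 → 7

Visit 4; enqueue 12, 5, 1 → queue [12, 5, 1]
Visit 12; enqueue 11, 10, 9, 2 → queue [5, 1, 11, 10, 9, 2]
Visit 5; enqueue 13, 6, 0 → queue [1, 11, 10, 9, 2, 13, 6, 0]
Visit 1 → queue [11, 10, 9, 2, 13, 6, 0]
Visit 11; enqueue 8, 3 → queue [10, 9, 2, 13, 6, 0, 8, 3]
Visit 10 → queue [9, 2, 13, 6, 0, 8, 3]
Visit 9 → queue [2, 13, 6, 0, 8, 3]
Visit 2 → queue [13, 6, 0, 8, 3]
Visit 13 → queue [6, 0, 8, 3]
Visit 6 → queue [0, 8, 3]
Visit 0; enqueue 7 → queue [8, 3, 7]
Visit 8 → queue [3, 7]
Visit 3 → queue [7]
Visit 7 → queue []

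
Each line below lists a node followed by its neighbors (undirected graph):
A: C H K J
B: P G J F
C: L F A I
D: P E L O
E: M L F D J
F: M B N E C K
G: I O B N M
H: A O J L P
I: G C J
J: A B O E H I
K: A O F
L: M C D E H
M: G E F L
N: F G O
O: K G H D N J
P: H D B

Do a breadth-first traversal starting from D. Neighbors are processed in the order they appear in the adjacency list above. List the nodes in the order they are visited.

D P E L O H B M F J C K G N A I

Visit D; enqueue P, E, L, O → queue [P, E, L, O]
Visit P; enqueue H, B → queue [E, L, O, H, B]
Visit E; enqueue M, F, J → queue [L, O, H, B, M, F, J]
Visit L; enqueue C → queue [O, H, B, M, F, J, C]
Visit O; enqueue K, G, N → queue [H, B, M, F, J, C, K, G, N]
Visit H; enqueue A → queue [B, M, F, J, C, K, G, N, A]
Visit B → queue [M, F, J, C, K, G, N, A]
Visit M → queue [F, J, C, K, G, N, A]
Visit F → queue [J, C, K, G, N, A]
Visit J; enqueue I → queue [C, K, G, N, A, I]
Visit C → queue [K, G, N, A, I]
Visit K → queue [G, N, A, I]
Visit G → queue [N, A, I]
Visit N → queue [A, I]
Visit A → queue [I]
Visit I → queue []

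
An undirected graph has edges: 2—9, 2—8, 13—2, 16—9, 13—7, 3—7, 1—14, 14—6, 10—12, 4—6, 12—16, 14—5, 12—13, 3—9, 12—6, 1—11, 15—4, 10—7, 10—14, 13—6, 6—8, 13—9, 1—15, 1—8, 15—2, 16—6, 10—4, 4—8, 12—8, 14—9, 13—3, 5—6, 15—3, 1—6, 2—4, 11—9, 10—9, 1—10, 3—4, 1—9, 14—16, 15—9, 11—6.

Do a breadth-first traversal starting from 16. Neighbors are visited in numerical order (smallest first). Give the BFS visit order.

Visit 16; enqueue 6, 9, 12, 14 → queue [6, 9, 12, 14]
Visit 6; enqueue 1, 4, 5, 8, 11, 13 → queue [9, 12, 14, 1, 4, 5, 8, 11, 13]
Visit 9; enqueue 2, 3, 10, 15 → queue [12, 14, 1, 4, 5, 8, 11, 13, 2, 3, 10, 15]
Visit 12 → queue [14, 1, 4, 5, 8, 11, 13, 2, 3, 10, 15]
Visit 14 → queue [1, 4, 5, 8, 11, 13, 2, 3, 10, 15]
Visit 1 → queue [4, 5, 8, 11, 13, 2, 3, 10, 15]
Visit 4 → queue [5, 8, 11, 13, 2, 3, 10, 15]
Visit 5 → queue [8, 11, 13, 2, 3, 10, 15]
Visit 8 → queue [11, 13, 2, 3, 10, 15]
Visit 11 → queue [13, 2, 3, 10, 15]
Visit 13; enqueue 7 → queue [2, 3, 10, 15, 7]
Visit 2 → queue [3, 10, 15, 7]
Visit 3 → queue [10, 15, 7]
Visit 10 → queue [15, 7]
Visit 15 → queue [7]
Visit 7 → queue []

16, 6, 9, 12, 14, 1, 4, 5, 8, 11, 13, 2, 3, 10, 15, 7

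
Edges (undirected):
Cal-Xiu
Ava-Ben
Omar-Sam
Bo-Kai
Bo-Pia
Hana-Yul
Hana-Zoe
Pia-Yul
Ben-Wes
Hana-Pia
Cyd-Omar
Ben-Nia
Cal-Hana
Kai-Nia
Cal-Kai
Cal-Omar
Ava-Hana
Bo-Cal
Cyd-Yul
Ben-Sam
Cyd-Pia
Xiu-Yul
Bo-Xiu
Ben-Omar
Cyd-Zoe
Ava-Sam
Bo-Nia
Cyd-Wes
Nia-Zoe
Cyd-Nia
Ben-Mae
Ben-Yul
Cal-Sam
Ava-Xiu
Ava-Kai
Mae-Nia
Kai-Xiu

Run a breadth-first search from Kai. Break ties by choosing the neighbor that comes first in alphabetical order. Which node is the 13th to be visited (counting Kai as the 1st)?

Mae

Visit Kai; enqueue Ava, Bo, Cal, Nia, Xiu → queue [Ava, Bo, Cal, Nia, Xiu]
Visit Ava; enqueue Ben, Hana, Sam → queue [Bo, Cal, Nia, Xiu, Ben, Hana, Sam]
Visit Bo; enqueue Pia → queue [Cal, Nia, Xiu, Ben, Hana, Sam, Pia]
Visit Cal; enqueue Omar → queue [Nia, Xiu, Ben, Hana, Sam, Pia, Omar]
Visit Nia; enqueue Cyd, Mae, Zoe → queue [Xiu, Ben, Hana, Sam, Pia, Omar, Cyd, Mae, Zoe]
Visit Xiu; enqueue Yul → queue [Ben, Hana, Sam, Pia, Omar, Cyd, Mae, Zoe, Yul]
Visit Ben; enqueue Wes → queue [Hana, Sam, Pia, Omar, Cyd, Mae, Zoe, Yul, Wes]
Visit Hana → queue [Sam, Pia, Omar, Cyd, Mae, Zoe, Yul, Wes]
Visit Sam → queue [Pia, Omar, Cyd, Mae, Zoe, Yul, Wes]
Visit Pia → queue [Omar, Cyd, Mae, Zoe, Yul, Wes]
Visit Omar → queue [Cyd, Mae, Zoe, Yul, Wes]
Visit Cyd → queue [Mae, Zoe, Yul, Wes]
Visit Mae → queue [Zoe, Yul, Wes]
Visit Zoe → queue [Yul, Wes]
Visit Yul → queue [Wes]
Visit Wes → queue []

Visit order: Kai, Ava, Bo, Cal, Nia, Xiu, Ben, Hana, Sam, Pia, Omar, Cyd, Mae, Zoe, Yul, Wes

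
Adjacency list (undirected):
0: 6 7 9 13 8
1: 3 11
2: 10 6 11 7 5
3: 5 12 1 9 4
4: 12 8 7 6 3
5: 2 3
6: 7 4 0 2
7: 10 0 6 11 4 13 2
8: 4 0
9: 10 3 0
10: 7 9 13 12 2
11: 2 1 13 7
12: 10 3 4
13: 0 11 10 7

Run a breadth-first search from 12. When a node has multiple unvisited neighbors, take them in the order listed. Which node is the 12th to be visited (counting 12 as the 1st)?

Visit 12; enqueue 10, 3, 4 → queue [10, 3, 4]
Visit 10; enqueue 7, 9, 13, 2 → queue [3, 4, 7, 9, 13, 2]
Visit 3; enqueue 5, 1 → queue [4, 7, 9, 13, 2, 5, 1]
Visit 4; enqueue 8, 6 → queue [7, 9, 13, 2, 5, 1, 8, 6]
Visit 7; enqueue 0, 11 → queue [9, 13, 2, 5, 1, 8, 6, 0, 11]
Visit 9 → queue [13, 2, 5, 1, 8, 6, 0, 11]
Visit 13 → queue [2, 5, 1, 8, 6, 0, 11]
Visit 2 → queue [5, 1, 8, 6, 0, 11]
Visit 5 → queue [1, 8, 6, 0, 11]
Visit 1 → queue [8, 6, 0, 11]
Visit 8 → queue [6, 0, 11]
Visit 6 → queue [0, 11]
Visit 0 → queue [11]
Visit 11 → queue []

Visit order: 12, 10, 3, 4, 7, 9, 13, 2, 5, 1, 8, 6, 0, 11

6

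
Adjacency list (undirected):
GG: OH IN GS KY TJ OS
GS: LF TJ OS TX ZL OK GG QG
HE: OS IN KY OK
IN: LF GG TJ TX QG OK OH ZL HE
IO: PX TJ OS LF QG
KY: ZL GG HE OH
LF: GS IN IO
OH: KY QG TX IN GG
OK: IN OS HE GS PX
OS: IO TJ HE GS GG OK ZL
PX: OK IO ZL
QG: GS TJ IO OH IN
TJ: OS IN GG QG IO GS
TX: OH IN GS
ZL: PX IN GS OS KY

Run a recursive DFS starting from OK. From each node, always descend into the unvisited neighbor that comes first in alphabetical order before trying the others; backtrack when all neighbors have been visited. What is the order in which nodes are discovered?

Visit OK
OK → GS
GS → GG
GG → IN
IN → HE
HE → KY
KY → OH
OH → QG
QG → IO
IO → LF
IO → OS
OS → TJ
OS → ZL
ZL → PX
OH → TX

OK -> GS -> GG -> IN -> HE -> KY -> OH -> QG -> IO -> LF -> OS -> TJ -> ZL -> PX -> TX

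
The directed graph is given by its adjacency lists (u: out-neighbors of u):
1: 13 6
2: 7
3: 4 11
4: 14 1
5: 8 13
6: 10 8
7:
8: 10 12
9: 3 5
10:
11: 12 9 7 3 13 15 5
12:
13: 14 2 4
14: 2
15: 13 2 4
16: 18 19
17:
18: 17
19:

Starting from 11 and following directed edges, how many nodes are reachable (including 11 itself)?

BFS from 11 visits: 11, 15, 13, 12, 9, 7, 5, 3, 4, 2, 14, 8, 1, 10, 6
Reachable nodes: 15 of 19 total.

15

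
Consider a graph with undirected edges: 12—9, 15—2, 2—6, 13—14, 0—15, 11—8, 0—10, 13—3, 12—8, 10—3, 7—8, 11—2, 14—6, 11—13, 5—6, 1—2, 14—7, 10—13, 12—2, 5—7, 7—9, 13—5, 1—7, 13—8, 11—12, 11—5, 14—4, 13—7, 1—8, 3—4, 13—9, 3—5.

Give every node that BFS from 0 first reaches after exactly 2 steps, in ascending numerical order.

2, 3, 13

Level 0: 0
Level 1: 10, 15
Level 2: 2, 3, 13
Level 3: 1, 4, 5, 6, 7, 8, 9, 11, 12, 14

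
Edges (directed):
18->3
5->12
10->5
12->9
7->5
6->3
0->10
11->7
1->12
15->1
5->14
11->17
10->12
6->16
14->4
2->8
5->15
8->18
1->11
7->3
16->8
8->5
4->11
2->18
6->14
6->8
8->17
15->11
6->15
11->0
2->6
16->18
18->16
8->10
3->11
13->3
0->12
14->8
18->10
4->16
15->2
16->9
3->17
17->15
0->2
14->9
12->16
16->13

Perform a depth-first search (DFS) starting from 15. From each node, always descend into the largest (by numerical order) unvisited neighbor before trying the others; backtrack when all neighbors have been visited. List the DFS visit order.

15 -> 11 -> 17 -> 7 -> 5 -> 14 -> 9 -> 8 -> 18 -> 16 -> 13 -> 3 -> 10 -> 12 -> 4 -> 0 -> 2 -> 6 -> 1

Visit 15
15 → 11
11 → 17
11 → 7
7 → 5
5 → 14
14 → 9
14 → 8
8 → 18
18 → 16
16 → 13
13 → 3
18 → 10
10 → 12
14 → 4
11 → 0
0 → 2
2 → 6
15 → 1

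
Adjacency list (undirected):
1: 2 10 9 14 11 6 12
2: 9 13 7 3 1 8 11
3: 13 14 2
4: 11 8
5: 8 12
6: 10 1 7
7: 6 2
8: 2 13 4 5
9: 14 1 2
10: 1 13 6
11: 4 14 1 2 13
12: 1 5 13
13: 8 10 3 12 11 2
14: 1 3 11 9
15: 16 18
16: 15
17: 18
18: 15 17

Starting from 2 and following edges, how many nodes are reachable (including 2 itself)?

14

BFS from 2 visits: 2, 1, 3, 7, 8, 9, 11, 13, 6, 10, 12, 14, 4, 5
Reachable nodes: 14 of 18 total.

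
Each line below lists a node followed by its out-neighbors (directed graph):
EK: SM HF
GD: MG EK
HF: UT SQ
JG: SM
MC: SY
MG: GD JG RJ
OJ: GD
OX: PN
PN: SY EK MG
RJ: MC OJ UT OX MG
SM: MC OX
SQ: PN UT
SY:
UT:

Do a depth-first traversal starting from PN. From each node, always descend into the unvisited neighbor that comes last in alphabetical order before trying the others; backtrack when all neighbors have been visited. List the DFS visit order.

PN SY MG RJ UT OX OJ GD EK SM MC HF SQ JG

Visit PN
PN → SY
PN → MG
MG → RJ
RJ → UT
RJ → OX
RJ → OJ
OJ → GD
GD → EK
EK → SM
SM → MC
EK → HF
HF → SQ
MG → JG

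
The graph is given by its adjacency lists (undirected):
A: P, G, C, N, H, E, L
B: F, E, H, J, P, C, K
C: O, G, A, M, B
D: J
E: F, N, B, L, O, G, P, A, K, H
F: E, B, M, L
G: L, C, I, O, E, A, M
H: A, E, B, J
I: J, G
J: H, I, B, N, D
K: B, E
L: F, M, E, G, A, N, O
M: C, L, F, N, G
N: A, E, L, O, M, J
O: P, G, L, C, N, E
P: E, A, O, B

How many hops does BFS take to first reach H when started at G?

Level 0: G
Level 1: A, C, E, I, L, M, O
Level 2: B, F, H, J, K, N, P
Level 3: D
H first appears at level 2.

2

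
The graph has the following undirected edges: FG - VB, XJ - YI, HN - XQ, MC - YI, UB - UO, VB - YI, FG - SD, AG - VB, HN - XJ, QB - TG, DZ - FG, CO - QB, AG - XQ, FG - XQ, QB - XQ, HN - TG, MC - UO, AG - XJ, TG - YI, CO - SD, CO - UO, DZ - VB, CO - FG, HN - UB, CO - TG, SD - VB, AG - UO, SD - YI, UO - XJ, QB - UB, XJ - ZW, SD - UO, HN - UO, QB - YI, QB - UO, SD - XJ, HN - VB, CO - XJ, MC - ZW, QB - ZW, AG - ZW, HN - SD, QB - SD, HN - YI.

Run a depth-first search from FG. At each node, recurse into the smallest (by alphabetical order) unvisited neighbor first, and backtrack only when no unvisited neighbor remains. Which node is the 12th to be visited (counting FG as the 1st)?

DZ

Visit FG
FG → CO
CO → QB
QB → SD
SD → HN
HN → TG
TG → YI
YI → MC
MC → UO
UO → AG
AG → VB
VB → DZ
AG → XJ
XJ → ZW
AG → XQ
UO → UB

Visit order: FG, CO, QB, SD, HN, TG, YI, MC, UO, AG, VB, DZ, XJ, ZW, XQ, UB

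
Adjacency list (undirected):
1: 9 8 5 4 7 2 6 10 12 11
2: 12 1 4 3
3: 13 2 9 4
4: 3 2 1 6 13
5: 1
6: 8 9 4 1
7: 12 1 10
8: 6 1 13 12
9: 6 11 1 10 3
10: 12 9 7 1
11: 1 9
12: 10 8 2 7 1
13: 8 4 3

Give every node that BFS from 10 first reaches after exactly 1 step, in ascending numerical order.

Level 0: 10
Level 1: 1, 7, 9, 12
Level 2: 2, 3, 4, 5, 6, 8, 11
Level 3: 13

1, 7, 9, 12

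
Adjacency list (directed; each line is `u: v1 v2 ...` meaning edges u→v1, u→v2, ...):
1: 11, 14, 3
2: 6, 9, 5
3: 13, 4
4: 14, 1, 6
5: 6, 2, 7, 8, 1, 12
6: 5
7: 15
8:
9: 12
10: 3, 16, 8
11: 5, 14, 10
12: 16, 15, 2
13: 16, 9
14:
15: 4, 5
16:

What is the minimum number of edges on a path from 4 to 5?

2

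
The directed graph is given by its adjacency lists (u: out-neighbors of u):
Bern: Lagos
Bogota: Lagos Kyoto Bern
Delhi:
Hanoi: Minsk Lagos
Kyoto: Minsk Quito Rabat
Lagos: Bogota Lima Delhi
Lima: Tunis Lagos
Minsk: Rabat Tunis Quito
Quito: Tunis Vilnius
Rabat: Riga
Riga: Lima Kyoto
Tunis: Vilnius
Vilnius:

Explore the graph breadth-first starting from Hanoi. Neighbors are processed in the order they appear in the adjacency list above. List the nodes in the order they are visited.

Hanoi, Minsk, Lagos, Rabat, Tunis, Quito, Bogota, Lima, Delhi, Riga, Vilnius, Kyoto, Bern

Visit Hanoi; enqueue Minsk, Lagos → queue [Minsk, Lagos]
Visit Minsk; enqueue Rabat, Tunis, Quito → queue [Lagos, Rabat, Tunis, Quito]
Visit Lagos; enqueue Bogota, Lima, Delhi → queue [Rabat, Tunis, Quito, Bogota, Lima, Delhi]
Visit Rabat; enqueue Riga → queue [Tunis, Quito, Bogota, Lima, Delhi, Riga]
Visit Tunis; enqueue Vilnius → queue [Quito, Bogota, Lima, Delhi, Riga, Vilnius]
Visit Quito → queue [Bogota, Lima, Delhi, Riga, Vilnius]
Visit Bogota; enqueue Kyoto, Bern → queue [Lima, Delhi, Riga, Vilnius, Kyoto, Bern]
Visit Lima → queue [Delhi, Riga, Vilnius, Kyoto, Bern]
Visit Delhi → queue [Riga, Vilnius, Kyoto, Bern]
Visit Riga → queue [Vilnius, Kyoto, Bern]
Visit Vilnius → queue [Kyoto, Bern]
Visit Kyoto → queue [Bern]
Visit Bern → queue []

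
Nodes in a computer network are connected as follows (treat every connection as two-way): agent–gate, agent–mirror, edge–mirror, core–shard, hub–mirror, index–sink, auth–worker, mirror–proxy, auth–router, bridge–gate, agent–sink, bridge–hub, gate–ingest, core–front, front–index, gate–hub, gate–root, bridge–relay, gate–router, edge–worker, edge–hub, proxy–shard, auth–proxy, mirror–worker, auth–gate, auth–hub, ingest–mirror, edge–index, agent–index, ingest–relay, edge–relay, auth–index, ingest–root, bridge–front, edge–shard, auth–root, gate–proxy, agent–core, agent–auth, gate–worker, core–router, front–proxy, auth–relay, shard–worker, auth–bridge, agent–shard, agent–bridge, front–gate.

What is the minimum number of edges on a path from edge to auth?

Level 0: edge
Level 1: hub, index, mirror, relay, shard, worker
Level 2: agent, auth, bridge, core, front, gate, ingest, proxy, sink
Level 3: root, router
auth first appears at level 2.

2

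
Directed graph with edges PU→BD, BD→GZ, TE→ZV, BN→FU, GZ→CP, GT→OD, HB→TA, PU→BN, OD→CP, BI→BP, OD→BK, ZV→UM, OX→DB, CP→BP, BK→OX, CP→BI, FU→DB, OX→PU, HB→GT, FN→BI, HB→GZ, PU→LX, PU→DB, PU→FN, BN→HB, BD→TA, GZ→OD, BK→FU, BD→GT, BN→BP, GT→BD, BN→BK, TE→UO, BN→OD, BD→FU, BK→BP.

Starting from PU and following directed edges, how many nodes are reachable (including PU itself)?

17

BFS from PU visits: PU, LX, FN, DB, BN, BD, BI, OD, HB, FU, BP, BK, TA, GZ, GT, CP, OX
Reachable nodes: 17 of 21 total.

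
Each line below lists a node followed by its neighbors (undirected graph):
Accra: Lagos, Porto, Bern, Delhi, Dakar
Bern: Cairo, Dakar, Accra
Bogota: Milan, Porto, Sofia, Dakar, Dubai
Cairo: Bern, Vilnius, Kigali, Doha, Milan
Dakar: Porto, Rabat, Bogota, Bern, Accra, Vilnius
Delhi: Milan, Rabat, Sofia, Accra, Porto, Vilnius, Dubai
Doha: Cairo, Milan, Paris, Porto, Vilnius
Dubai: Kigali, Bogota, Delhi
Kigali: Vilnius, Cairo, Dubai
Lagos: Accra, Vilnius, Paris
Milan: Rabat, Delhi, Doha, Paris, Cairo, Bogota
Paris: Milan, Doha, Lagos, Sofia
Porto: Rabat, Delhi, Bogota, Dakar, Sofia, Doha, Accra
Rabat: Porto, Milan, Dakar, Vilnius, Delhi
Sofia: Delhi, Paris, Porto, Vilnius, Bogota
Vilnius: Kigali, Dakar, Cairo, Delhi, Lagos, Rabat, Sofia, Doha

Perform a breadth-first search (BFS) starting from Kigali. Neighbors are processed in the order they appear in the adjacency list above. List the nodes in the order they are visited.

Kigali -> Vilnius -> Cairo -> Dubai -> Dakar -> Delhi -> Lagos -> Rabat -> Sofia -> Doha -> Bern -> Milan -> Bogota -> Porto -> Accra -> Paris

Visit Kigali; enqueue Vilnius, Cairo, Dubai → queue [Vilnius, Cairo, Dubai]
Visit Vilnius; enqueue Dakar, Delhi, Lagos, Rabat, Sofia, Doha → queue [Cairo, Dubai, Dakar, Delhi, Lagos, Rabat, Sofia, Doha]
Visit Cairo; enqueue Bern, Milan → queue [Dubai, Dakar, Delhi, Lagos, Rabat, Sofia, Doha, Bern, Milan]
Visit Dubai; enqueue Bogota → queue [Dakar, Delhi, Lagos, Rabat, Sofia, Doha, Bern, Milan, Bogota]
Visit Dakar; enqueue Porto, Accra → queue [Delhi, Lagos, Rabat, Sofia, Doha, Bern, Milan, Bogota, Porto, Accra]
Visit Delhi → queue [Lagos, Rabat, Sofia, Doha, Bern, Milan, Bogota, Porto, Accra]
Visit Lagos; enqueue Paris → queue [Rabat, Sofia, Doha, Bern, Milan, Bogota, Porto, Accra, Paris]
Visit Rabat → queue [Sofia, Doha, Bern, Milan, Bogota, Porto, Accra, Paris]
Visit Sofia → queue [Doha, Bern, Milan, Bogota, Porto, Accra, Paris]
Visit Doha → queue [Bern, Milan, Bogota, Porto, Accra, Paris]
Visit Bern → queue [Milan, Bogota, Porto, Accra, Paris]
Visit Milan → queue [Bogota, Porto, Accra, Paris]
Visit Bogota → queue [Porto, Accra, Paris]
Visit Porto → queue [Accra, Paris]
Visit Accra → queue [Paris]
Visit Paris → queue []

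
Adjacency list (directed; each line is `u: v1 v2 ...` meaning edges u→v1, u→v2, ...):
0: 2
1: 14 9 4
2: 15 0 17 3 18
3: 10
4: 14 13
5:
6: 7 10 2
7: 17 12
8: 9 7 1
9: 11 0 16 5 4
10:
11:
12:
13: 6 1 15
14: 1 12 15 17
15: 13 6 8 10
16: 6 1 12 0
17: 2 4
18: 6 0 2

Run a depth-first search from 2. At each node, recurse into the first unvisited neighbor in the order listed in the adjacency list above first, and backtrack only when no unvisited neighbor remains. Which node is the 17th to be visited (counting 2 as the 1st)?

Visit 2
2 → 15
15 → 13
13 → 6
6 → 7
7 → 17
17 → 4
4 → 14
14 → 1
1 → 9
9 → 11
9 → 0
9 → 16
16 → 12
9 → 5
6 → 10
15 → 8
2 → 3
2 → 18

Visit order: 2, 15, 13, 6, 7, 17, 4, 14, 1, 9, 11, 0, 16, 12, 5, 10, 8, 3, 18

8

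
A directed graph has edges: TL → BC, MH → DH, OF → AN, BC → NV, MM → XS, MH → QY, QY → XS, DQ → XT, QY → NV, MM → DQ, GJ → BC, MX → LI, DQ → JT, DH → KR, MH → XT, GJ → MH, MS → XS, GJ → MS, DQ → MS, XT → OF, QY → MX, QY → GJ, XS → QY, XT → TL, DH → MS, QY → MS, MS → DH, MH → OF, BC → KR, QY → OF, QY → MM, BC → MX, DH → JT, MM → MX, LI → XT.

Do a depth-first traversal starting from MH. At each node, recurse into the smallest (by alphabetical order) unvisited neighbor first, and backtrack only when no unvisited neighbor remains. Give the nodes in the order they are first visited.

MH, DH, JT, KR, MS, XS, QY, GJ, BC, MX, LI, XT, OF, AN, TL, NV, MM, DQ

Visit MH
MH → DH
DH → JT
DH → KR
DH → MS
MS → XS
XS → QY
QY → GJ
GJ → BC
BC → MX
MX → LI
LI → XT
XT → OF
OF → AN
XT → TL
BC → NV
QY → MM
MM → DQ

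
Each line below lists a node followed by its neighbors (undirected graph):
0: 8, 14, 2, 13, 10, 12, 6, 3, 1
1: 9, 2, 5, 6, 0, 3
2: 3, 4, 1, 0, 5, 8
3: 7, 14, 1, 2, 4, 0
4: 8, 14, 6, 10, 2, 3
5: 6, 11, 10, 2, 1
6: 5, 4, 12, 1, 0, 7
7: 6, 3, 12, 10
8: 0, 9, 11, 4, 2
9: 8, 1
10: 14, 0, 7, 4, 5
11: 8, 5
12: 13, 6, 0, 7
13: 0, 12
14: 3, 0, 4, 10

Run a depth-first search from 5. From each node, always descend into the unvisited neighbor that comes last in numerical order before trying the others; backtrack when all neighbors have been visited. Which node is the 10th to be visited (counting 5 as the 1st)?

Visit 5
5 → 11
11 → 8
8 → 9
9 → 1
1 → 6
6 → 12
12 → 13
13 → 0
0 → 14
14 → 10
10 → 7
7 → 3
3 → 4
4 → 2

Visit order: 5, 11, 8, 9, 1, 6, 12, 13, 0, 14, 10, 7, 3, 4, 2

14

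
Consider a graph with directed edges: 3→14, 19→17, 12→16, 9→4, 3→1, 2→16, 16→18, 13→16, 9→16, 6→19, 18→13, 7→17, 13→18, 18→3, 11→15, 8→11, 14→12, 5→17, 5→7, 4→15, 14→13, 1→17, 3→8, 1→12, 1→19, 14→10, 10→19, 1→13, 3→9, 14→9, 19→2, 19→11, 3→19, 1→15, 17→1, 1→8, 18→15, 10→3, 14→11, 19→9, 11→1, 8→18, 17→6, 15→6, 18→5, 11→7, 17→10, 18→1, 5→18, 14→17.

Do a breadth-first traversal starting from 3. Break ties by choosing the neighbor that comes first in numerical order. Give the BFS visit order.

3, 1, 8, 9, 14, 19, 12, 13, 15, 17, 11, 18, 4, 16, 10, 2, 6, 7, 5

Visit 3; enqueue 1, 8, 9, 14, 19 → queue [1, 8, 9, 14, 19]
Visit 1; enqueue 12, 13, 15, 17 → queue [8, 9, 14, 19, 12, 13, 15, 17]
Visit 8; enqueue 11, 18 → queue [9, 14, 19, 12, 13, 15, 17, 11, 18]
Visit 9; enqueue 4, 16 → queue [14, 19, 12, 13, 15, 17, 11, 18, 4, 16]
Visit 14; enqueue 10 → queue [19, 12, 13, 15, 17, 11, 18, 4, 16, 10]
Visit 19; enqueue 2 → queue [12, 13, 15, 17, 11, 18, 4, 16, 10, 2]
Visit 12 → queue [13, 15, 17, 11, 18, 4, 16, 10, 2]
Visit 13 → queue [15, 17, 11, 18, 4, 16, 10, 2]
Visit 15; enqueue 6 → queue [17, 11, 18, 4, 16, 10, 2, 6]
Visit 17 → queue [11, 18, 4, 16, 10, 2, 6]
Visit 11; enqueue 7 → queue [18, 4, 16, 10, 2, 6, 7]
Visit 18; enqueue 5 → queue [4, 16, 10, 2, 6, 7, 5]
Visit 4 → queue [16, 10, 2, 6, 7, 5]
Visit 16 → queue [10, 2, 6, 7, 5]
Visit 10 → queue [2, 6, 7, 5]
Visit 2 → queue [6, 7, 5]
Visit 6 → queue [7, 5]
Visit 7 → queue [5]
Visit 5 → queue []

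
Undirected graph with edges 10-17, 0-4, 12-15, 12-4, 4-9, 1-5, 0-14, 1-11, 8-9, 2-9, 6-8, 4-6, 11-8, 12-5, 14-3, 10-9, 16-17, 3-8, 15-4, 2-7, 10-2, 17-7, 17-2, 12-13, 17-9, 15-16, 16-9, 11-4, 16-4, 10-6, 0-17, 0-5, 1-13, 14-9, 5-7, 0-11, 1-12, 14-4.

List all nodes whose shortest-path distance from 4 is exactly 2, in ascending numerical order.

Level 0: 4
Level 1: 0, 6, 9, 11, 12, 14, 15, 16
Level 2: 1, 2, 3, 5, 8, 10, 13, 17
Level 3: 7

1, 2, 3, 5, 8, 10, 13, 17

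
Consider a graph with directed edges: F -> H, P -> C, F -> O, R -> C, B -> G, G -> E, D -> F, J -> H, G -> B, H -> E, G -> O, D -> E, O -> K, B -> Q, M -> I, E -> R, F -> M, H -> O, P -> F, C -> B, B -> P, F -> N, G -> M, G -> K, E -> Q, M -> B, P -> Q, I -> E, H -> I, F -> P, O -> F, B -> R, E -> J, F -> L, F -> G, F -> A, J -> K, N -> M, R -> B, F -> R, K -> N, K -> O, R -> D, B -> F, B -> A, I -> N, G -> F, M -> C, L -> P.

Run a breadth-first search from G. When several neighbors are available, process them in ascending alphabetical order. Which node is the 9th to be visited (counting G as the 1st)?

P

Visit G; enqueue B, E, F, K, M, O → queue [B, E, F, K, M, O]
Visit B; enqueue A, P, Q, R → queue [E, F, K, M, O, A, P, Q, R]
Visit E; enqueue J → queue [F, K, M, O, A, P, Q, R, J]
Visit F; enqueue H, L, N → queue [K, M, O, A, P, Q, R, J, H, L, N]
Visit K → queue [M, O, A, P, Q, R, J, H, L, N]
Visit M; enqueue C, I → queue [O, A, P, Q, R, J, H, L, N, C, I]
Visit O → queue [A, P, Q, R, J, H, L, N, C, I]
Visit A → queue [P, Q, R, J, H, L, N, C, I]
Visit P → queue [Q, R, J, H, L, N, C, I]
Visit Q → queue [R, J, H, L, N, C, I]
Visit R; enqueue D → queue [J, H, L, N, C, I, D]
Visit J → queue [H, L, N, C, I, D]
Visit H → queue [L, N, C, I, D]
Visit L → queue [N, C, I, D]
Visit N → queue [C, I, D]
Visit C → queue [I, D]
Visit I → queue [D]
Visit D → queue []

Visit order: G, B, E, F, K, M, O, A, P, Q, R, J, H, L, N, C, I, D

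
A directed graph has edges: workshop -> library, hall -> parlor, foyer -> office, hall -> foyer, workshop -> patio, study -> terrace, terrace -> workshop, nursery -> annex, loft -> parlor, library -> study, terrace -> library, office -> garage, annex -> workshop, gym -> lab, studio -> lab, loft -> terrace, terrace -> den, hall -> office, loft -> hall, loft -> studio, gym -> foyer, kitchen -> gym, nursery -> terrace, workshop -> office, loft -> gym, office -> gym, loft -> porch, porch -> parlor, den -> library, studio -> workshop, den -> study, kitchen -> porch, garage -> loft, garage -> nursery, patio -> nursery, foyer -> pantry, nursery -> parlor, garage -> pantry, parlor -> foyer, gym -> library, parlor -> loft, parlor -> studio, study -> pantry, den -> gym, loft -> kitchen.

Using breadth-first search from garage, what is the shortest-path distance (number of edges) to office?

Level 0: garage
Level 1: loft, nursery, pantry
Level 2: annex, gym, hall, kitchen, parlor, porch, studio, terrace
Level 3: den, foyer, lab, library, office, workshop
Level 4: patio, study
office first appears at level 3.

3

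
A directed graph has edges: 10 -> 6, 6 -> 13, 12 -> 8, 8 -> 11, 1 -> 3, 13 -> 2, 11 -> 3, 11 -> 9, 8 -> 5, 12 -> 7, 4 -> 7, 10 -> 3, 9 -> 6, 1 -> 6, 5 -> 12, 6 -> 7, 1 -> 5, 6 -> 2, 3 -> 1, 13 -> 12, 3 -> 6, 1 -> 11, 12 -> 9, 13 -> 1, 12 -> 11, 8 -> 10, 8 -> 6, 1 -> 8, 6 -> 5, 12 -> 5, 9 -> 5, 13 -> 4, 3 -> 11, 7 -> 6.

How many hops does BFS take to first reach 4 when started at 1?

3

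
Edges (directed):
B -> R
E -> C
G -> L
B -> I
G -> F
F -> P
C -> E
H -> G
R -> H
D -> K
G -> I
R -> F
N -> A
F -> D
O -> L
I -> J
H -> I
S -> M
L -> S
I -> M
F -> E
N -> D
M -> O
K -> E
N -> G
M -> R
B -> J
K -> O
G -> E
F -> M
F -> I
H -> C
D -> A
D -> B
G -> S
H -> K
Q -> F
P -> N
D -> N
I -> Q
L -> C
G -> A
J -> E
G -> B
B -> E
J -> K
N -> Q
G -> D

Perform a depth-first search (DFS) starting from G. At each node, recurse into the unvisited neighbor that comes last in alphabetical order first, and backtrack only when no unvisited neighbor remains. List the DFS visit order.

G → S → M → R → H → K → O → L → C → E → I → Q → F → P → N → D → B → J → A

Visit G
G → S
S → M
M → R
R → H
H → K
K → O
O → L
L → C
C → E
H → I
I → Q
Q → F
F → P
P → N
N → D
D → B
B → J
D → A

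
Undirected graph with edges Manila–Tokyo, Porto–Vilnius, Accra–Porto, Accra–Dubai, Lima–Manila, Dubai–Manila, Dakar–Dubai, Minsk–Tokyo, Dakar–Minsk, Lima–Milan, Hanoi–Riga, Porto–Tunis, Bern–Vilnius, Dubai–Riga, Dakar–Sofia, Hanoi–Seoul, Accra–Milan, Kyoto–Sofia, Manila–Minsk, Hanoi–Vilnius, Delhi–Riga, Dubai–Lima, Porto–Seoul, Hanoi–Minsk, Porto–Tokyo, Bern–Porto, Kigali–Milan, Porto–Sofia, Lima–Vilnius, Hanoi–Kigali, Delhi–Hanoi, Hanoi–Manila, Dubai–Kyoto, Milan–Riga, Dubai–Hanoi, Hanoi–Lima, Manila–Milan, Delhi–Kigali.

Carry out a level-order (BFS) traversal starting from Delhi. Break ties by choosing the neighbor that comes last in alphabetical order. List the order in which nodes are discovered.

Visit Delhi; enqueue Riga, Kigali, Hanoi → queue [Riga, Kigali, Hanoi]
Visit Riga; enqueue Milan, Dubai → queue [Kigali, Hanoi, Milan, Dubai]
Visit Kigali → queue [Hanoi, Milan, Dubai]
Visit Hanoi; enqueue Vilnius, Seoul, Minsk, Manila, Lima → queue [Milan, Dubai, Vilnius, Seoul, Minsk, Manila, Lima]
Visit Milan; enqueue Accra → queue [Dubai, Vilnius, Seoul, Minsk, Manila, Lima, Accra]
Visit Dubai; enqueue Kyoto, Dakar → queue [Vilnius, Seoul, Minsk, Manila, Lima, Accra, Kyoto, Dakar]
Visit Vilnius; enqueue Porto, Bern → queue [Seoul, Minsk, Manila, Lima, Accra, Kyoto, Dakar, Porto, Bern]
Visit Seoul → queue [Minsk, Manila, Lima, Accra, Kyoto, Dakar, Porto, Bern]
Visit Minsk; enqueue Tokyo → queue [Manila, Lima, Accra, Kyoto, Dakar, Porto, Bern, Tokyo]
Visit Manila → queue [Lima, Accra, Kyoto, Dakar, Porto, Bern, Tokyo]
Visit Lima → queue [Accra, Kyoto, Dakar, Porto, Bern, Tokyo]
Visit Accra → queue [Kyoto, Dakar, Porto, Bern, Tokyo]
Visit Kyoto; enqueue Sofia → queue [Dakar, Porto, Bern, Tokyo, Sofia]
Visit Dakar → queue [Porto, Bern, Tokyo, Sofia]
Visit Porto; enqueue Tunis → queue [Bern, Tokyo, Sofia, Tunis]
Visit Bern → queue [Tokyo, Sofia, Tunis]
Visit Tokyo → queue [Sofia, Tunis]
Visit Sofia → queue [Tunis]
Visit Tunis → queue []

Delhi, Riga, Kigali, Hanoi, Milan, Dubai, Vilnius, Seoul, Minsk, Manila, Lima, Accra, Kyoto, Dakar, Porto, Bern, Tokyo, Sofia, Tunis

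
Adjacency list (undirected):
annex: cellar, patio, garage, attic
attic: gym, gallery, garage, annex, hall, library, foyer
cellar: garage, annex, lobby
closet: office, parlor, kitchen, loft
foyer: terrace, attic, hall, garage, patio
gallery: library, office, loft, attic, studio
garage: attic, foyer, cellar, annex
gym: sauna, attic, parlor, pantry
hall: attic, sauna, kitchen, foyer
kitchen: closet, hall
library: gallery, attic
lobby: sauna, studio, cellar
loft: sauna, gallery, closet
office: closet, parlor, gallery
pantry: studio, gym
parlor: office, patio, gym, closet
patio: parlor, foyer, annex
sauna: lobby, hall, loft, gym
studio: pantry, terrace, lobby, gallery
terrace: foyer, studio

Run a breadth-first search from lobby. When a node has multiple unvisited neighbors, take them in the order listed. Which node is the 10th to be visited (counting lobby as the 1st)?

Visit lobby; enqueue sauna, studio, cellar → queue [sauna, studio, cellar]
Visit sauna; enqueue hall, loft, gym → queue [studio, cellar, hall, loft, gym]
Visit studio; enqueue pantry, terrace, gallery → queue [cellar, hall, loft, gym, pantry, terrace, gallery]
Visit cellar; enqueue garage, annex → queue [hall, loft, gym, pantry, terrace, gallery, garage, annex]
Visit hall; enqueue attic, kitchen, foyer → queue [loft, gym, pantry, terrace, gallery, garage, annex, attic, kitchen, foyer]
Visit loft; enqueue closet → queue [gym, pantry, terrace, gallery, garage, annex, attic, kitchen, foyer, closet]
Visit gym; enqueue parlor → queue [pantry, terrace, gallery, garage, annex, attic, kitchen, foyer, closet, parlor]
Visit pantry → queue [terrace, gallery, garage, annex, attic, kitchen, foyer, closet, parlor]
Visit terrace → queue [gallery, garage, annex, attic, kitchen, foyer, closet, parlor]
Visit gallery; enqueue library, office → queue [garage, annex, attic, kitchen, foyer, closet, parlor, library, office]
Visit garage → queue [annex, attic, kitchen, foyer, closet, parlor, library, office]
Visit annex; enqueue patio → queue [attic, kitchen, foyer, closet, parlor, library, office, patio]
Visit attic → queue [kitchen, foyer, closet, parlor, library, office, patio]
Visit kitchen → queue [foyer, closet, parlor, library, office, patio]
Visit foyer → queue [closet, parlor, library, office, patio]
Visit closet → queue [parlor, library, office, patio]
Visit parlor → queue [library, office, patio]
Visit library → queue [office, patio]
Visit office → queue [patio]
Visit patio → queue []

Visit order: lobby, sauna, studio, cellar, hall, loft, gym, pantry, terrace, gallery, garage, annex, attic, kitchen, foyer, closet, parlor, library, office, patio

gallery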